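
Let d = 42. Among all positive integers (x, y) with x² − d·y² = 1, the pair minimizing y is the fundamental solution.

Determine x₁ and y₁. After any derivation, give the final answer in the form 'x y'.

13 2

√42 = [6; 2,12, …], period ℓ=2 (even) → k=1
k=0  a_k=6  p_k/q_k = 6/1
k=1  a_k=2  p_k/q_k = 13/2
→ (13, 2).  Check: 13²=169, 42·2²=168, difference 1.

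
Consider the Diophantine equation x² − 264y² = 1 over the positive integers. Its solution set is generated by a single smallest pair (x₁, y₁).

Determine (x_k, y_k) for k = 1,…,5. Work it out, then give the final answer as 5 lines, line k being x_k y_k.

√264 = [16; 4,32, …], period ℓ=2 (even) → k=1
k=0  a_k=16  p_k/q_k = 16/1
k=1  a_k=4  p_k/q_k = 65/4
(x₁, y₁) = (65, 4);  65² − 264·4² = 1 ✓
(x_2, y_2) = (65·65 + 264·4·4, 65·4 + 4·65) = (8449, 520)
(x_3, y_3) = (65·8449 + 264·4·520, 65·520 + 4·8449) = (1098305, 67596)
(x_4, y_4) = (65·1098305 + 264·4·67596, 65·67596 + 4·1098305) = (142771201, 8786960)
(x_5, y_5) = (65·142771201 + 264·4·8786960, 65·8786960 + 4·142771201) = (18559157825, 1142237204)

65 4
8449 520
1098305 67596
142771201 8786960
18559157825 1142237204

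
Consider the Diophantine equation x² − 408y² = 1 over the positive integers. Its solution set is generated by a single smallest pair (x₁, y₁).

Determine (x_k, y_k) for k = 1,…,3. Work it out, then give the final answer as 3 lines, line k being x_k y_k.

√408 = [20; 5,40, …], period ℓ=2 (even) → k=1
k=0  a_k=20  p_k/q_k = 20/1
k=1  a_k=5  p_k/q_k = 101/5
→ (101, 5).  Check: 101²=10201, 408·5²=10200, difference 1.
(101+5√408)^2 = 20401 + 1010√408
(101+5√408)^3 = 4120901 + 204015√408

101 5
20401 1010
4120901 204015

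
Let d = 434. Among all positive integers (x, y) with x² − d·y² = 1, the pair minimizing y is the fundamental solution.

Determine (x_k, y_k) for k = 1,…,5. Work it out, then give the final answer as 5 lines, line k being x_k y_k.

√434 → a₀=20, period (1,4,1,40); ℓ=4 even so k=3
i=0: a=20 ⇒ p=20, q=1
i=1: a=1 ⇒ p=21, q=1
i=2: a=4 ⇒ p=104, q=5
i=3: a=1 ⇒ p=125, q=6
(x₁, y₁) = (125, 6);  125² − 434·6² = 1 ✓
(x_2, y_2) = (125·125 + 434·6·6, 125·6 + 6·125) = (31249, 1500)
(x_3, y_3) = (125·31249 + 434·6·1500, 125·1500 + 6·31249) = (7812125, 374994)
(x_4, y_4) = (125·7812125 + 434·6·374994, 125·374994 + 6·7812125) = (1953000001, 93747000)
(x_5, y_5) = (125·1953000001 + 434·6·93747000, 125·93747000 + 6·1953000001) = (488242188125, 23436375006)

125 6
31249 1500
7812125 374994
1953000001 93747000
488242188125 23436375006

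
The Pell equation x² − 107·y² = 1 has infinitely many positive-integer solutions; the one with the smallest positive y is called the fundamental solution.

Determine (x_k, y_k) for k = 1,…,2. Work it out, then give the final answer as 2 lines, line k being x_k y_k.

962 93
1850887 178932

d=107: √d = [10; 2,1,9,1,2,20] (ℓ=6, even), read p_5/q_5
i=0: a=10 ⇒ p=10, q=1
i=1: a=2 ⇒ p=21, q=2
i=2: a=1 ⇒ p=31, q=3
i=3: a=9 ⇒ p=300, q=29
i=4: a=1 ⇒ p=331, q=32
i=5: a=2 ⇒ p=962, q=93
→ (962, 93).  Check: 962²=925444, 107·93²=925443, difference 1.
(962+93√107)^2 = 1850887 + 178932√107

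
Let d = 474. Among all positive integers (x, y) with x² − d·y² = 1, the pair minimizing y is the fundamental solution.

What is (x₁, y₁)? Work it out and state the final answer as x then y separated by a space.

193549 8890

d=474: √d = [21; 1,3,2,1,1,…,3,1,42] (ℓ=14, even), read p_13/q_13
i=0: a=21 ⇒ p=21, q=1
i=1: a=1 ⇒ p=22, q=1
i=2: a=3 ⇒ p=87, q=4
i=3: a=2 ⇒ p=196, q=9
i=4: a=1 ⇒ p=283, q=13
i=5: a=1 ⇒ p=479, q=22
i=6: a=1 ⇒ p=762, q=35
i=7: a=6 ⇒ p=5051, q=232
…
i=9: a=1 ⇒ p=10864, q=499
…
i=11: a=2 ⇒ p=44218, q=2031
i=12: a=3 ⇒ p=149331, q=6859
i=13: a=1 ⇒ p=193549, q=8890
→ (193549, 8890).  Check: 193549²=37461215401, 474·8890²=37461215400, difference 1.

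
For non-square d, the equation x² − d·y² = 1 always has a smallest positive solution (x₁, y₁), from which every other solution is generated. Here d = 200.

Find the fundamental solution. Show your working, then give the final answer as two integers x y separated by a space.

99 7

√200 → a₀=14, period (7,28); ℓ=2 even so k=1
i=0: a=14 ⇒ p=14, q=1
i=1: a=7 ⇒ p=99, q=7
(x₁, y₁) = (99, 7);  99² − 200·7² = 1 ✓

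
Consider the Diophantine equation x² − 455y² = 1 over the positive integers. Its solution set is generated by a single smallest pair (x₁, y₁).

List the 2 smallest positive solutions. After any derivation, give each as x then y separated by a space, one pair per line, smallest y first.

d=455: √d = [21; 3,42] (ℓ=2, even), read p_1/q_1
k=0  a_k=21  p_k/q_k = 21/1
k=1  a_k=3  p_k/q_k = 64/3
→ (64, 3).  Check: 64²=4096, 455·3²=4095, difference 1.
k=2:  x_2 = 64·64+455·3·3 = 8191,  y_2 = 64·3+3·64 = 384

64 3
8191 384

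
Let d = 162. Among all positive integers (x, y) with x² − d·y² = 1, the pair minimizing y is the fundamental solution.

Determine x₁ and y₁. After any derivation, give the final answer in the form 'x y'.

√162 → a₀=12, period (1,2,1,2,12,2,1,2,1,24); ℓ=10 even so k=9
step 0: (12, 1)  from 12·(1,0) + (0,1)
step 1: (13, 1)  from 1·(12,1) + (1,0)
step 2: (38, 3)  from 2·(13,1) + (12,1)
…
step 4: (140, 11)  from 2·(51,4) + (38,3)
…
step 7: (5333, 419)  from 1·(3602,283) + (1731,136)
step 8: (14268, 1121)  from 2·(5333,419) + (3602,283)
step 9: (19601, 1540)  from 1·(14268,1121) + (5333,419)
fundamental: x₁=19601, y₁=1540  (since 384199201 − 162·2371600 = 1)

19601 1540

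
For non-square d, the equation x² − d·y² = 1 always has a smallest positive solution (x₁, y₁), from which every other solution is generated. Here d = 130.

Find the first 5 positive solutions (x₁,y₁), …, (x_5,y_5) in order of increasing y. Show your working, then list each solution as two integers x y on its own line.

6499 570
84474001 7408860
1097993058499 96300361710
14271713689896001 1251712094097720
185503733443275162499 16269753702781802850

√130 = [11; 2,2,22, …], period ℓ=3 (odd) → k=5
step 0: (11, 1)  from 11·(1,0) + (0,1)
…
step 3: (1277, 112)  from 22·(57,5) + (23,2)
step 4: (2611, 229)  from 2·(1277,112) + (57,5)
step 5: (6499, 570)  from 2·(2611,229) + (1277,112)
fundamental: x₁=6499, y₁=570  (since 42237001 − 130·324900 = 1)
k=2:  x_2 = 6499·6499+130·570·570 = 84474001,  y_2 = 6499·570+570·6499 = 7408860
k=3:  x_3 = 6499·84474001+130·570·7408860 = 1097993058499,  y_3 = 6499·7408860+570·84474001 = 96300361710
k=4:  x_4 = 6499·1097993058499+130·570·96300361710 = 14271713689896001,  y_4 = 6499·96300361710+570·1097993058499 = 1251712094097720
k=5:  x_5 = 6499·14271713689896001+130·570·1251712094097720 = 185503733443275162499,  y_5 = 6499·1251712094097720+570·14271713689896001 = 16269753702781802850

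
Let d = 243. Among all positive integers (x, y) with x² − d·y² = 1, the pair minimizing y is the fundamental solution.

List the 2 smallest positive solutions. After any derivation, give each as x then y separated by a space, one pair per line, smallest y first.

70226 4505
9863382151 632736260

d=243: √d = [15; 1,1,2,3,15,3,2,1,1,30] (ℓ=10, even), read p_9/q_9
k=0  a_k=15  p_k/q_k = 15/1
k=1  a_k=1  p_k/q_k = 16/1
k=2  a_k=1  p_k/q_k = 31/2
k=3  a_k=2  p_k/q_k = 78/5
…
k=5  a_k=15  p_k/q_k = 4053/260
…
k=8  a_k=1  p_k/q_k = 41325/2651
k=9  a_k=1  p_k/q_k = 70226/4505
fundamental: x₁=70226, y₁=4505  (since 4931691076 − 243·20295025 = 1)
(x_2, y_2) = (70226·70226 + 243·4505·4505, 70226·4505 + 4505·70226) = (9863382151, 632736260)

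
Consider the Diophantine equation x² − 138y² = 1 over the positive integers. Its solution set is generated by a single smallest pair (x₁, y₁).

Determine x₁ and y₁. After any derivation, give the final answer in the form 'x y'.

47 4

d=138: √d = [11; 1,2,1,22] (ℓ=4, even), read p_3/q_3
a_0=11:  p_0=11·1+0=11,  q_0=11·0+1=1
a_1=1:  p_1=1·11+1=12,  q_1=1·1+0=1
a_2=2:  p_2=2·12+11=35,  q_2=2·1+1=3
a_3=1:  p_3=1·35+12=47,  q_3=1·3+1=4
→ (47, 4).  Check: 47²=2209, 138·4²=2208, difference 1.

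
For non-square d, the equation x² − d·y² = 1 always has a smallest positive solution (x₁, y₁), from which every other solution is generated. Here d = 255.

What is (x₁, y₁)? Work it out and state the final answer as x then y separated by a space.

d=255: √d = [15; 1,30] (ℓ=2, even), read p_1/q_1
i=0: a=15 ⇒ p=15, q=1
i=1: a=1 ⇒ p=16, q=1
fundamental: x₁=16, y₁=1  (since 256 − 255·1 = 1)

16 1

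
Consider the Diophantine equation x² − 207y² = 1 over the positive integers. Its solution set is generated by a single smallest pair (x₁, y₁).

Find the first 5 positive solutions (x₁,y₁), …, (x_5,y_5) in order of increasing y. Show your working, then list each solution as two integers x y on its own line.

1151 80
2649601 184160
6099380351 423936240
14040770918401 975901040320
32321848554778751 2246523770880400

√207 → a₀=14, period (2,1,1,2,1,1,2,28); ℓ=8 even so k=7
i=0: a=14 ⇒ p=14, q=1
i=1: a=2 ⇒ p=29, q=2
…
i=4: a=2 ⇒ p=187, q=13
i=5: a=1 ⇒ p=259, q=18
i=6: a=1 ⇒ p=446, q=31
i=7: a=2 ⇒ p=1151, q=80
fundamental: x₁=1151, y₁=80  (since 1324801 − 207·6400 = 1)
(x_2, y_2) = (1151·1151 + 207·80·80, 1151·80 + 80·1151) = (2649601, 184160)
(x_3, y_3) = (1151·2649601 + 207·80·184160, 1151·184160 + 80·2649601) = (6099380351, 423936240)
(x_4, y_4) = (1151·6099380351 + 207·80·423936240, 1151·423936240 + 80·6099380351) = (14040770918401, 975901040320)
(x_5, y_5) = (1151·14040770918401 + 207·80·975901040320, 1151·975901040320 + 80·14040770918401) = (32321848554778751, 2246523770880400)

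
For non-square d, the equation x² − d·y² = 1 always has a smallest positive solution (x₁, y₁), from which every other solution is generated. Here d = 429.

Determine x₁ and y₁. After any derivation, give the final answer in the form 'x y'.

√429 → a₀=20, period (1,2,2,9,1,12,1,9,2,2,1,40); ℓ=12 even so k=11
step 0: (20, 1)  from 20·(1,0) + (0,1)
step 1: (21, 1)  from 1·(20,1) + (1,0)
…
step 3: (145, 7)  from 2·(62,3) + (21,1)
step 4: (1367, 66)  from 9·(145,7) + (62,3)
step 5: (1512, 73)  from 1·(1367,66) + (145,7)
…
step 7: (21023, 1015)  from 1·(19511,942) + (1512,73)
step 8: (208718, 10077)  from 9·(21023,1015) + (19511,942)
step 9: (438459, 21169)  from 2·(208718,10077) + (21023,1015)
step 10: (1085636, 52415)  from 2·(438459,21169) + (208718,10077)
step 11: (1524095, 73584)  from 1·(1085636,52415) + (438459,21169)
(x₁, y₁) = (1524095, 73584);  1524095² − 429·73584² = 1 ✓

1524095 73584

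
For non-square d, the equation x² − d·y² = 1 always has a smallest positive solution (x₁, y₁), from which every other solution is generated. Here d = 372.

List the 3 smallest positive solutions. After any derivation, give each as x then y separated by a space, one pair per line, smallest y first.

12151 630
295293601 15310260
7176225079351 372069937890

√372 → a₀=19, period (3,2,12,2,3,38); ℓ=6 even so k=5
step 0: (19, 1)  from 19·(1,0) + (0,1)
step 1: (58, 3)  from 3·(19,1) + (1,0)
step 2: (135, 7)  from 2·(58,3) + (19,1)
step 3: (1678, 87)  from 12·(135,7) + (58,3)
step 4: (3491, 181)  from 2·(1678,87) + (135,7)
step 5: (12151, 630)  from 3·(3491,181) + (1678,87)
→ (12151, 630).  Check: 12151²=147646801, 372·630²=147646800, difference 1.
(12151+630√372)^2 = 295293601 + 15310260√372
(12151+630√372)^3 = 7176225079351 + 372069937890√372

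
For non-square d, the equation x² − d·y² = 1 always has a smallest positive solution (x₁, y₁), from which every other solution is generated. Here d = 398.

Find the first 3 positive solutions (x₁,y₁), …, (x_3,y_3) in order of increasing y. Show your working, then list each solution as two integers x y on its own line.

√398 = [19; 1,18,1,38, …], period ℓ=4 (even) → k=3
i=0: a=19 ⇒ p=19, q=1
i=1: a=1 ⇒ p=20, q=1
i=2: a=18 ⇒ p=379, q=19
i=3: a=1 ⇒ p=399, q=20
→ (399, 20).  Check: 399²=159201, 398·20²=159200, difference 1.
k=2:  x_2 = 399·399+398·20·20 = 318401,  y_2 = 399·20+20·399 = 15960
k=3:  x_3 = 399·318401+398·20·15960 = 254083599,  y_3 = 399·15960+20·318401 = 12736060

399 20
318401 15960
254083599 12736060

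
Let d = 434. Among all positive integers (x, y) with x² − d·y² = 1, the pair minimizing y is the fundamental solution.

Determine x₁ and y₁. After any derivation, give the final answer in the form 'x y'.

125 6

√434 = [20; 1,4,1,40, …], period ℓ=4 (even) → k=3
step 0: (20, 1)  from 20·(1,0) + (0,1)
step 1: (21, 1)  from 1·(20,1) + (1,0)
step 2: (104, 5)  from 4·(21,1) + (20,1)
step 3: (125, 6)  from 1·(104,5) + (21,1)
fundamental: x₁=125, y₁=6  (since 15625 − 434·36 = 1)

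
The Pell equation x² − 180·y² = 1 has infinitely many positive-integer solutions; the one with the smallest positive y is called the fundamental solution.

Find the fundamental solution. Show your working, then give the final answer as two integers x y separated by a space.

√180 = [13; 2,2,2,26, …], period ℓ=4 (even) → k=3
step 0: (13, 1)  from 13·(1,0) + (0,1)
step 1: (27, 2)  from 2·(13,1) + (1,0)
step 2: (67, 5)  from 2·(27,2) + (13,1)
step 3: (161, 12)  from 2·(67,5) + (27,2)
fundamental: x₁=161, y₁=12  (since 25921 − 180·144 = 1)

161 12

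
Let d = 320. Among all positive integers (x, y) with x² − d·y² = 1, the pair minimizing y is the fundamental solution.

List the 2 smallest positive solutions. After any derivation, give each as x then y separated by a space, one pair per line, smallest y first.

[17; 1,7,1,34] for √320; ℓ=4 ⇒ convergent index 3
k=0  a_k=17  p_k/q_k = 17/1
…
k=2  a_k=7  p_k/q_k = 143/8
k=3  a_k=1  p_k/q_k = 161/9
→ (161, 9).  Check: 161²=25921, 320·9²=25920, difference 1.
k=2:  x_2 = 161·161+320·9·9 = 51841,  y_2 = 161·9+9·161 = 2898

161 9
51841 2898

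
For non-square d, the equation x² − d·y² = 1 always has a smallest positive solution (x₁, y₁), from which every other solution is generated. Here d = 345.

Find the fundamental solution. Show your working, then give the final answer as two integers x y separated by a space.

√345 = [18; 1,1,2,1,6,1,2,1,1,36, …], period ℓ=10 (even) → k=9
i=0: a=18 ⇒ p=18, q=1
…
i=3: a=2 ⇒ p=93, q=5
…
i=8: a=1 ⇒ p=3882, q=209
i=9: a=1 ⇒ p=6761, q=364
fundamental: x₁=6761, y₁=364  (since 45711121 − 345·132496 = 1)

6761 364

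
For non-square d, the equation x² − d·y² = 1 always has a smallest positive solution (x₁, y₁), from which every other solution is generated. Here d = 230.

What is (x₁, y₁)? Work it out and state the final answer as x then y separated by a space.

91 6

√230 = [15; 6,30, …], period ℓ=2 (even) → k=1
step 0: (15, 1)  from 15·(1,0) + (0,1)
step 1: (91, 6)  from 6·(15,1) + (1,0)
→ (91, 6).  Check: 91²=8281, 230·6²=8280, difference 1.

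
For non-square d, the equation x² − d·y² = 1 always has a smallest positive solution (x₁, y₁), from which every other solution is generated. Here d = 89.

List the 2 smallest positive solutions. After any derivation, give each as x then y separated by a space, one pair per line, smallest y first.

√89 = [9; 2,3,3,2,18, …], period ℓ=5 (odd) → k=9
i=0: a=9 ⇒ p=9, q=1
…
i=2: a=3 ⇒ p=66, q=7
…
i=5: a=18 ⇒ p=9217, q=977
i=6: a=2 ⇒ p=18934, q=2007
i=7: a=3 ⇒ p=66019, q=6998
i=8: a=3 ⇒ p=216991, q=23001
i=9: a=2 ⇒ p=500001, q=53000
fundamental: x₁=500001, y₁=53000  (since 250001000001 − 89·2809000000 = 1)
n=2: (500001,53000)∘(500001,53000) = (500001·500001+89·53000·53000, 500001·53000+53000·500001) = (500002000001,53000106000)

500001 53000
500002000001 53000106000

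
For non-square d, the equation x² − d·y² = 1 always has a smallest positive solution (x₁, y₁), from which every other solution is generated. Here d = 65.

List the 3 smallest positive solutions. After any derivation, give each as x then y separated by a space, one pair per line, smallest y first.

√65 = [8; 16, …], period ℓ=1 (odd) → k=1
step 0: (8, 1)  from 8·(1,0) + (0,1)
step 1: (129, 16)  from 16·(8,1) + (1,0)
(x₁, y₁) = (129, 16);  129² − 65·16² = 1 ✓
(x_2, y_2) = (129·129 + 65·16·16, 129·16 + 16·129) = (33281, 4128)
(x_3, y_3) = (129·33281 + 65·16·4128, 129·4128 + 16·33281) = (8586369, 1065008)

129 16
33281 4128
8586369 1065008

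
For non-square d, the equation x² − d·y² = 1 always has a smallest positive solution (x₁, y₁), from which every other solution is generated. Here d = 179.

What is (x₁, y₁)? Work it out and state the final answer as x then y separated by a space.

[13; 2,1,1,1,3,…,1,2,26] for √179; ℓ=14 ⇒ convergent index 13
a_0=13:  p_0=13·1+0=13,  q_0=13·0+1=1
a_1=2:  p_1=2·13+1=27,  q_1=2·1+0=2
a_2=1:  p_2=1·27+13=40,  q_2=1·2+1=3
a_3=1:  p_3=1·40+27=67,  q_3=1·3+2=5
…
a_5=3:  p_5=3·107+67=388,  q_5=3·8+5=29
a_6=5:  p_6=5·388+107=2047,  q_6=5·29+8=153
a_7=13:  p_7=13·2047+388=26999,  q_7=13·153+29=2018
…
a_9=3:  p_9=3·137042+26999=438125,  q_9=3·10243+2018=32747
a_10=1:  p_10=1·438125+137042=575167,  q_10=1·32747+10243=42990
a_11=1:  p_11=1·575167+438125=1013292,  q_11=1·42990+32747=75737
a_12=1:  p_12=1·1013292+575167=1588459,  q_12=1·75737+42990=118727
a_13=2:  p_13=2·1588459+1013292=4190210,  q_13=2·118727+75737=313191
→ (4190210, 313191).  Check: 4190210²=17557859844100, 179·313191²=17557859844099, difference 1.

4190210 313191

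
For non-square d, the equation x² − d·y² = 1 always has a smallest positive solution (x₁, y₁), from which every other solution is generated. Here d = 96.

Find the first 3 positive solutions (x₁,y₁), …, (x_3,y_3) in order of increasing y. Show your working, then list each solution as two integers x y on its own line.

[9; 1,3,1,18] for √96; ℓ=4 ⇒ convergent index 3
k=0  a_k=9  p_k/q_k = 9/1
k=1  a_k=1  p_k/q_k = 10/1
k=2  a_k=3  p_k/q_k = 39/4
k=3  a_k=1  p_k/q_k = 49/5
fundamental: x₁=49, y₁=5  (since 2401 − 96·25 = 1)
(49+5√96)^2 = 4801 + 490√96
(49+5√96)^3 = 470449 + 48015√96

49 5
4801 490
470449 48015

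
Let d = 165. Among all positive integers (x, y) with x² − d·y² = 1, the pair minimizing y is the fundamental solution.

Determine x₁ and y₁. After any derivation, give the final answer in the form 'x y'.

√165 → a₀=12, period (1,5,2,5,1,24); ℓ=6 even so k=5
k=0  a_k=12  p_k/q_k = 12/1
k=1  a_k=1  p_k/q_k = 13/1
k=2  a_k=5  p_k/q_k = 77/6
k=3  a_k=2  p_k/q_k = 167/13
k=4  a_k=5  p_k/q_k = 912/71
k=5  a_k=1  p_k/q_k = 1079/84
fundamental: x₁=1079, y₁=84  (since 1164241 − 165·7056 = 1)

1079 84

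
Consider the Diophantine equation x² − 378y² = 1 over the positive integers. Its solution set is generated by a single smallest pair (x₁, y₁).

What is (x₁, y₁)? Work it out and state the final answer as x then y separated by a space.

d=378: √d = [19; 2,3,1,4,1,3,2,38] (ℓ=8, even), read p_7/q_7
k=0  a_k=19  p_k/q_k = 19/1
k=1  a_k=2  p_k/q_k = 39/2
k=2  a_k=3  p_k/q_k = 136/7
k=3  a_k=1  p_k/q_k = 175/9
k=4  a_k=4  p_k/q_k = 836/43
k=5  a_k=1  p_k/q_k = 1011/52
k=6  a_k=3  p_k/q_k = 3869/199
k=7  a_k=2  p_k/q_k = 8749/450
(x₁, y₁) = (8749, 450);  8749² − 378·450² = 1 ✓

8749 450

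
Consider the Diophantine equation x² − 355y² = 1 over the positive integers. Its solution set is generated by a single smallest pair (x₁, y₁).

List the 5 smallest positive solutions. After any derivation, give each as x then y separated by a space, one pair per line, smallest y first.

√355 = [18; 1,5,3,3,1,6,1,3,3,5,1,36, …], period ℓ=12 (even) → k=11
step 0: (18, 1)  from 18·(1,0) + (0,1)
step 1: (19, 1)  from 1·(18,1) + (1,0)
step 2: (113, 6)  from 5·(19,1) + (18,1)
…
step 4: (1187, 63)  from 3·(358,19) + (113,6)
step 5: (1545, 82)  from 1·(1187,63) + (358,19)
step 6: (10457, 555)  from 6·(1545,82) + (1187,63)
…
step 8: (46463, 2466)  from 3·(12002,637) + (10457,555)
…
step 10: (803418, 42641)  from 5·(151391,8035) + (46463,2466)
step 11: (954809, 50676)  from 1·(803418,42641) + (151391,8035)
(x₁, y₁) = (954809, 50676);  954809² − 355·50676² = 1 ✓
k=2:  x_2 = 954809·954809+355·50676·50676 = 1823320452961,  y_2 = 954809·50676+50676·954809 = 96771801768
k=3:  x_3 = 954809·1823320452961+355·50676·96771801768 = 3481845556741524089,  y_3 = 954809·96771801768+50676·1823320452961 = 184797174548553948
k=4:  x_4 = 954809·3481845556741524089+355·50676·184797174548553948 = 6648994948371812427335041,  y_4 = 954809·184797174548553948+50676·3481845556741524089 = 352892010866963721270096
k=5:  x_5 = 954809·6648994948371812427335041+355·50676·352892010866963721270096 = 12697040435316401858305944800249,  y_5 = 954809·352892010866963721270096+50676·6648994948371812427335041 = 673888936007564730309809629380

954809 50676
1823320452961 96771801768
3481845556741524089 184797174548553948
6648994948371812427335041 352892010866963721270096
12697040435316401858305944800249 673888936007564730309809629380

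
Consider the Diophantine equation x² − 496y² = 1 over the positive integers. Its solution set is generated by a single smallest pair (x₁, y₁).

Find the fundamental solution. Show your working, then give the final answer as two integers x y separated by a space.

4620799 207480

√496 → a₀=22, period (3,1,2,4,1,…,1,3,44); ℓ=16 even so k=15
step 0: (22, 1)  from 22·(1,0) + (0,1)
…
step 2: (89, 4)  from 1·(67,3) + (22,1)
…
step 4: (1069, 48)  from 4·(245,11) + (89,4)
step 5: (1314, 59)  from 1·(1069,48) + (245,11)
…
step 12: (389209, 17476)  from 4·(84875,3811) + (49709,2232)
…
step 14: (1252502, 56239)  from 1·(863293,38763) + (389209,17476)
step 15: (4620799, 207480)  from 3·(1252502,56239) + (863293,38763)
→ (4620799, 207480).  Check: 4620799²=21351783398401, 496·207480²=21351783398400, difference 1.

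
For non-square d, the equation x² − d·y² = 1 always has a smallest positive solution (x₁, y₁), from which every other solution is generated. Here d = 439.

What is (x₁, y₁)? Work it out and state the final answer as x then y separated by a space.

d=439: √d = [20; 1,19,1,40] (ℓ=4, even), read p_3/q_3
k=0  a_k=20  p_k/q_k = 20/1
k=1  a_k=1  p_k/q_k = 21/1
k=2  a_k=19  p_k/q_k = 419/20
k=3  a_k=1  p_k/q_k = 440/21
→ (440, 21).  Check: 440²=193600, 439·21²=193599, difference 1.

440 21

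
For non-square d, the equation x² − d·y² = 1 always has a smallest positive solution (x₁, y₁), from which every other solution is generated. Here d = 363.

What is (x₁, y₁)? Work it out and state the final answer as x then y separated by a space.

[19; 19,38] for √363; ℓ=2 ⇒ convergent index 1
i=0: a=19 ⇒ p=19, q=1
i=1: a=19 ⇒ p=362, q=19
(x₁, y₁) = (362, 19);  362² − 363·19² = 1 ✓

362 19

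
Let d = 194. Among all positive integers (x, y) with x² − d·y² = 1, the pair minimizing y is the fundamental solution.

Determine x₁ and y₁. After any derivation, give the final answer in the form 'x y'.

195 14

[13; 1,12,1,26] for √194; ℓ=4 ⇒ convergent index 3
i=0: a=13 ⇒ p=13, q=1
i=1: a=1 ⇒ p=14, q=1
i=2: a=12 ⇒ p=181, q=13
i=3: a=1 ⇒ p=195, q=14
fundamental: x₁=195, y₁=14  (since 38025 − 194·196 = 1)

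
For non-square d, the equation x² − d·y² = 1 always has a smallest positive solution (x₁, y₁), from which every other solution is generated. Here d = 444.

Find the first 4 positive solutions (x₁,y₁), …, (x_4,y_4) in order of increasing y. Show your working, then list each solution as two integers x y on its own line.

295 14
174049 8260
102688615 4873386
60586108801 2875289480

√444 = [21; 14,42, …], period ℓ=2 (even) → k=1
k=0  a_k=21  p_k/q_k = 21/1
k=1  a_k=14  p_k/q_k = 295/14
(x₁, y₁) = (295, 14);  295² − 444·14² = 1 ✓
(295+14√444)^2 = 174049 + 8260√444
(295+14√444)^3 = 102688615 + 4873386√444
(295+14√444)^4 = 60586108801 + 2875289480√444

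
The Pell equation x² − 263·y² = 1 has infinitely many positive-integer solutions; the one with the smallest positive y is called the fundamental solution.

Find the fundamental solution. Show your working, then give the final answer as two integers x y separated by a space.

[16; 4,1,1,1,1,15,1,1,1,1,4,32] for √263; ℓ=12 ⇒ convergent index 11
step 0: (16, 1)  from 16·(1,0) + (0,1)
step 1: (65, 4)  from 4·(16,1) + (1,0)
step 2: (81, 5)  from 1·(65,4) + (16,1)
step 3: (146, 9)  from 1·(81,5) + (65,4)
step 4: (227, 14)  from 1·(146,9) + (81,5)
step 5: (373, 23)  from 1·(227,14) + (146,9)
step 6: (5822, 359)  from 15·(373,23) + (227,14)
step 7: (6195, 382)  from 1·(5822,359) + (373,23)
step 8: (12017, 741)  from 1·(6195,382) + (5822,359)
…
step 10: (30229, 1864)  from 1·(18212,1123) + (12017,741)
step 11: (139128, 8579)  from 4·(30229,1864) + (18212,1123)
(x₁, y₁) = (139128, 8579);  139128² − 263·8579² = 1 ✓

139128 8579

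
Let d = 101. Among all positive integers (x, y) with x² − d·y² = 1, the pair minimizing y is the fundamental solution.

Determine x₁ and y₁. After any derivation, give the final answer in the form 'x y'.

√101 = [10; 20, …], period ℓ=1 (odd) → k=1
step 0: (10, 1)  from 10·(1,0) + (0,1)
step 1: (201, 20)  from 20·(10,1) + (1,0)
(x₁, y₁) = (201, 20);  201² − 101·20² = 1 ✓

201 20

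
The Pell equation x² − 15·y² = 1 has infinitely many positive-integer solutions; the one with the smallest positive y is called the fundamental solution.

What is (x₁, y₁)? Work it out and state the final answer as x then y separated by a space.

d=15: √d = [3; 1,6] (ℓ=2, even), read p_1/q_1
step 0: (3, 1)  from 3·(1,0) + (0,1)
step 1: (4, 1)  from 1·(3,1) + (1,0)
fundamental: x₁=4, y₁=1  (since 16 − 15·1 = 1)

4 1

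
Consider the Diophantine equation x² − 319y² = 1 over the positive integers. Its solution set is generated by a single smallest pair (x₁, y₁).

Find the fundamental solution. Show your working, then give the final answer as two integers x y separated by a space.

12901780 722361

d=319: √d = [17; 1,6,5,1,4,…,6,1,34] (ℓ=14, even), read p_13/q_13
a_0=17:  p_0=17·1+0=17,  q_0=17·0+1=1
a_1=1:  p_1=1·17+1=18,  q_1=1·1+0=1
…
a_3=5:  p_3=5·125+18=643,  q_3=5·7+1=36
a_4=1:  p_4=1·643+125=768,  q_4=1·36+7=43
…
a_6=3:  p_6=3·3715+768=11913,  q_6=3·208+43=667
a_7=1:  p_7=1·11913+3715=15628,  q_7=1·667+208=875
…
a_9=4:  p_9=4·58797+15628=250816,  q_9=4·3292+875=14043
a_10=1:  p_10=1·250816+58797=309613,  q_10=1·14043+3292=17335
a_11=5:  p_11=5·309613+250816=1798881,  q_11=5·17335+14043=100718
a_12=6:  p_12=6·1798881+309613=11102899,  q_12=6·100718+17335=621643
a_13=1:  p_13=1·11102899+1798881=12901780,  q_13=1·621643+100718=722361
(x₁, y₁) = (12901780, 722361);  12901780² − 319·722361² = 1 ✓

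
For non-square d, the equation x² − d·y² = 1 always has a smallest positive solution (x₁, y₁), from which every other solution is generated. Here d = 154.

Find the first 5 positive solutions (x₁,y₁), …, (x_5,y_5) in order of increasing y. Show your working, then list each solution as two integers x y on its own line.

[12; 2,2,3,1,2,1,3,2,2,24] for √154; ℓ=10 ⇒ convergent index 9
i=0: a=12 ⇒ p=12, q=1
i=1: a=2 ⇒ p=25, q=2
…
i=3: a=3 ⇒ p=211, q=17
i=4: a=1 ⇒ p=273, q=22
i=5: a=2 ⇒ p=757, q=61
…
i=7: a=3 ⇒ p=3847, q=310
i=8: a=2 ⇒ p=8724, q=703
i=9: a=2 ⇒ p=21295, q=1716
(x₁, y₁) = (21295, 1716);  21295² − 154·1716² = 1 ✓
(21295+1716√154)^2 = 906954049 + 73084440√154
(21295+1716√154)^3 = 38627172925615 + 3112666297884√154
(21295+1716√154)^4 = 1645131293994988801 + 132568457553795120√154
(21295+1716√154)^5 = 70066141772619400108975 + 5646090604103467862916√154

21295 1716
906954049 73084440
38627172925615 3112666297884
1645131293994988801 132568457553795120
70066141772619400108975 5646090604103467862916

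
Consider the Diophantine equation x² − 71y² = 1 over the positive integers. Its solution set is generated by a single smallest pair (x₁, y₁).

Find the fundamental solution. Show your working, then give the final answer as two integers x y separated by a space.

3480 413

[8; 2,2,1,7,1,2,2,16] for √71; ℓ=8 ⇒ convergent index 7
i=0: a=8 ⇒ p=8, q=1
i=1: a=2 ⇒ p=17, q=2
…
i=4: a=7 ⇒ p=455, q=54
…
i=6: a=2 ⇒ p=1483, q=176
i=7: a=2 ⇒ p=3480, q=413
→ (3480, 413).  Check: 3480²=12110400, 71·413²=12110399, difference 1.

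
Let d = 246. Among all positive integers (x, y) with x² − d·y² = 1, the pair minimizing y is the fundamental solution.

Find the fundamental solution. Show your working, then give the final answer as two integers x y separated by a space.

√246 = [15; 1,2,5,1,14,1,5,2,1,30, …], period ℓ=10 (even) → k=9
i=0: a=15 ⇒ p=15, q=1
…
i=2: a=2 ⇒ p=47, q=3
i=3: a=5 ⇒ p=251, q=16
…
i=5: a=14 ⇒ p=4423, q=282
…
i=7: a=5 ⇒ p=28028, q=1787
i=8: a=2 ⇒ p=60777, q=3875
i=9: a=1 ⇒ p=88805, q=5662
→ (88805, 5662).  Check: 88805²=7886328025, 246·5662²=7886328024, difference 1.

88805 5662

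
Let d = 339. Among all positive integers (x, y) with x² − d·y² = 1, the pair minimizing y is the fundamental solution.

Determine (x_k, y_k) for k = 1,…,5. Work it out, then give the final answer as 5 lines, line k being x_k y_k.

√339 = [18; 2,2,2,1,17,1,2,2,2,36, …], period ℓ=10 (even) → k=9
step 0: (18, 1)  from 18·(1,0) + (0,1)
…
step 2: (92, 5)  from 2·(37,2) + (18,1)
step 3: (221, 12)  from 2·(92,5) + (37,2)
step 4: (313, 17)  from 1·(221,12) + (92,5)
step 5: (5542, 301)  from 17·(313,17) + (221,12)
…
step 7: (17252, 937)  from 2·(5855,318) + (5542,301)
step 8: (40359, 2192)  from 2·(17252,937) + (5855,318)
step 9: (97970, 5321)  from 2·(40359,2192) + (17252,937)
(x₁, y₁) = (97970, 5321);  97970² − 339·5321² = 1 ✓
k=2:  x_2 = 97970·97970+339·5321·5321 = 19196241799,  y_2 = 97970·5321+5321·97970 = 1042596740
k=3:  x_3 = 97970·19196241799+339·5321·1042596740 = 3761311617998090,  y_3 = 97970·1042596740+5321·19196241799 = 204286405230279
k=4:  x_4 = 97970·3761311617998090+339·5321·204286405230279 = 736991398411349512801,  y_4 = 97970·204286405230279+5321·3761311617998090 = 40027878239778270520
k=5:  x_5 = 97970·736991398411349512801+339·5321·40027878239778270520 = 144406094600958511920229850,  y_5 = 97970·40027878239778270520+5321·736991398411349512801 = 7843062462097867920458521

97970 5321
19196241799 1042596740
3761311617998090 204286405230279
736991398411349512801 40027878239778270520
144406094600958511920229850 7843062462097867920458521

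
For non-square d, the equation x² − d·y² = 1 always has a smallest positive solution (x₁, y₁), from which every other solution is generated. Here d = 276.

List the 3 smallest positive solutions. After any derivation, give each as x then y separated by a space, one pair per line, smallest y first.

[16; 1,1,1,1,2,2,2,1,1,1,1,32] for √276; ℓ=12 ⇒ convergent index 11
step 0: (16, 1)  from 16·(1,0) + (0,1)
…
step 3: (50, 3)  from 1·(33,2) + (17,1)
…
step 5: (216, 13)  from 2·(83,5) + (50,3)
…
step 10: (4768, 287)  from 1·(3007,181) + (1761,106)
step 11: (7775, 468)  from 1·(4768,287) + (3007,181)
→ (7775, 468).  Check: 7775²=60450625, 276·468²=60450624, difference 1.
(x_2, y_2) = (7775·7775 + 276·468·468, 7775·468 + 468·7775) = (120901249, 7277400)
(x_3, y_3) = (7775·120901249 + 276·468·7277400, 7775·7277400 + 468·120901249) = (1880014414175, 113163569532)

7775 468
120901249 7277400
1880014414175 113163569532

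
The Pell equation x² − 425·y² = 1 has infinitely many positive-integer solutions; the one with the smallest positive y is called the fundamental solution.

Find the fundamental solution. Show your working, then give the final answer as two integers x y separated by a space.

143649 6968

[20; 1,1,1,1,1,1,40] for √425; ℓ=7 ⇒ convergent index 13
step 0: (20, 1)  from 20·(1,0) + (0,1)
step 1: (21, 1)  from 1·(20,1) + (1,0)
step 2: (41, 2)  from 1·(21,1) + (20,1)
step 3: (62, 3)  from 1·(41,2) + (21,1)
step 4: (103, 5)  from 1·(62,3) + (41,2)
step 5: (165, 8)  from 1·(103,5) + (62,3)
…
step 8: (11153, 541)  from 1·(10885,528) + (268,13)
step 9: (22038, 1069)  from 1·(11153,541) + (10885,528)
step 10: (33191, 1610)  from 1·(22038,1069) + (11153,541)
step 11: (55229, 2679)  from 1·(33191,1610) + (22038,1069)
step 12: (88420, 4289)  from 1·(55229,2679) + (33191,1610)
step 13: (143649, 6968)  from 1·(88420,4289) + (55229,2679)
(x₁, y₁) = (143649, 6968);  143649² − 425·6968² = 1 ✓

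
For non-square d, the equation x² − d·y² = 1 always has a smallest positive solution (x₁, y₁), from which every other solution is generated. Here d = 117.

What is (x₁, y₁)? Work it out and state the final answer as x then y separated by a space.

d=117: √d = [10; 1,4,2,4,1,20] (ℓ=6, even), read p_5/q_5
i=0: a=10 ⇒ p=10, q=1
i=1: a=1 ⇒ p=11, q=1
…
i=4: a=4 ⇒ p=530, q=49
i=5: a=1 ⇒ p=649, q=60
fundamental: x₁=649, y₁=60  (since 421201 − 117·3600 = 1)

649 60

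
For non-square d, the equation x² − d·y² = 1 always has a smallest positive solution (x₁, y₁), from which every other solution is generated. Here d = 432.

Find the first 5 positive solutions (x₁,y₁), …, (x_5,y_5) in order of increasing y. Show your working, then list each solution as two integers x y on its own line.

1351 65
3650401 175630
9863382151 474552195
26650854921601 1282239855260
72010600134783751 3464611614360325

[20; 1,3,1,1,1,3,1,40] for √432; ℓ=8 ⇒ convergent index 7
step 0: (20, 1)  from 20·(1,0) + (0,1)
…
step 3: (104, 5)  from 1·(83,4) + (21,1)
…
step 6: (1060, 51)  from 3·(291,14) + (187,9)
step 7: (1351, 65)  from 1·(1060,51) + (291,14)
→ (1351, 65).  Check: 1351²=1825201, 432·65²=1825200, difference 1.
(1351+65√432)^2 = 3650401 + 175630√432
(1351+65√432)^3 = 9863382151 + 474552195√432
(1351+65√432)^4 = 26650854921601 + 1282239855260√432
(1351+65√432)^5 = 72010600134783751 + 3464611614360325√432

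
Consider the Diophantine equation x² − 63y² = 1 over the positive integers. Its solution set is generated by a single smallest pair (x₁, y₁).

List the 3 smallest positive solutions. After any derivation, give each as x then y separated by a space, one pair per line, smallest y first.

[7; 1,14] for √63; ℓ=2 ⇒ convergent index 1
step 0: (7, 1)  from 7·(1,0) + (0,1)
step 1: (8, 1)  from 1·(7,1) + (1,0)
(x₁, y₁) = (8, 1);  8² − 63·1² = 1 ✓
k=2:  x_2 = 8·8+63·1·1 = 127,  y_2 = 8·1+1·8 = 16
k=3:  x_3 = 8·127+63·1·16 = 2024,  y_3 = 8·16+1·127 = 255

8 1
127 16
2024 255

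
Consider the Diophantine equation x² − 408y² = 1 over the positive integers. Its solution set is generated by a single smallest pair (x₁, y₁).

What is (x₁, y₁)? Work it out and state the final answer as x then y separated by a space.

101 5

d=408: √d = [20; 5,40] (ℓ=2, even), read p_1/q_1
k=0  a_k=20  p_k/q_k = 20/1
k=1  a_k=5  p_k/q_k = 101/5
fundamental: x₁=101, y₁=5  (since 10201 − 408·25 = 1)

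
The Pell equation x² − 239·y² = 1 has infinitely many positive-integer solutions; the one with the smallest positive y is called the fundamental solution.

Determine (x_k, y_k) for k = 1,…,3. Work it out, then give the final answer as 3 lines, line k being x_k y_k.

√239 → a₀=15, period (2,5,1,2,4,15,4,2,1,5,2,30); ℓ=12 even so k=11
step 0: (15, 1)  from 15·(1,0) + (0,1)
step 1: (31, 2)  from 2·(15,1) + (1,0)
…
step 3: (201, 13)  from 1·(170,11) + (31,2)
…
step 6: (37907, 2452)  from 15·(2489,161) + (572,37)
…
step 10: (2847431, 184185)  from 5·(500258,32359) + (346141,22390)
step 11: (6195120, 400729)  from 2·(2847431,184185) + (500258,32359)
fundamental: x₁=6195120, y₁=400729  (since 38379511814400 − 239·160583731441 = 1)
(6195120+400729√239)^2 = 76759023628799 + 4965128484960√239
(6195120+400729√239)^3 = 951062724926484326640 + 61519133559490389671√239

6195120 400729
76759023628799 4965128484960
951062724926484326640 61519133559490389671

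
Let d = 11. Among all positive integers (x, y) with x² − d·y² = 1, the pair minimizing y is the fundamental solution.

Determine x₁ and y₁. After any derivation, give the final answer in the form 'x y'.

d=11: √d = [3; 3,6] (ℓ=2, even), read p_1/q_1
k=0  a_k=3  p_k/q_k = 3/1
k=1  a_k=3  p_k/q_k = 10/3
fundamental: x₁=10, y₁=3  (since 100 − 11·9 = 1)

10 3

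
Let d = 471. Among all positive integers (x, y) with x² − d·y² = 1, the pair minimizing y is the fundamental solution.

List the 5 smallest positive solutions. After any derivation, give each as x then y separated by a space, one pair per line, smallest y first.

7838695 361188
122890278606049 5662485139320
1926598824915678693415 88772987898323613612
30204041151744689101078780801 1391728752747293974319493360
473520532711948744867536551663095975 21818674431032810307068783683516788

√471 → a₀=21, period (1,2,2,1,3,…,2,1,42); ℓ=14 even so k=13
i=0: a=21 ⇒ p=21, q=1
…
i=2: a=2 ⇒ p=65, q=3
…
i=4: a=1 ⇒ p=217, q=10
…
i=7: a=14 ⇒ p=48809, q=2249
i=8: a=4 ⇒ p=198665, q=9154
…
i=12: a=2 ⇒ p=5506953, q=253747
i=13: a=1 ⇒ p=7838695, q=361188
→ (7838695, 361188).  Check: 7838695²=61445139303025, 471·361188²=61445139303024, difference 1.
k=2:  x_2 = 7838695·7838695+471·361188·361188 = 122890278606049,  y_2 = 7838695·361188+361188·7838695 = 5662485139320
k=3:  x_3 = 7838695·122890278606049+471·361188·5662485139320 = 1926598824915678693415,  y_3 = 7838695·5662485139320+361188·122890278606049 = 88772987898323613612
k=4:  x_4 = 7838695·1926598824915678693415+471·361188·88772987898323613612 = 30204041151744689101078780801,  y_4 = 7838695·88772987898323613612+361188·1926598824915678693415 = 1391728752747293974319493360
k=5:  x_5 = 7838695·30204041151744689101078780801+471·361188·1391728752747293974319493360 = 473520532711948744867536551663095975,  y_5 = 7838695·1391728752747293974319493360+361188·30204041151744689101078780801 = 21818674431032810307068783683516788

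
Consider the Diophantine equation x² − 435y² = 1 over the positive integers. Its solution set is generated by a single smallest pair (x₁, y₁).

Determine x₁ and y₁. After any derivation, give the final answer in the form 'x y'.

146 7

d=435: √d = [20; 1,5,1,40] (ℓ=4, even), read p_3/q_3
step 0: (20, 1)  from 20·(1,0) + (0,1)
…
step 2: (125, 6)  from 5·(21,1) + (20,1)
step 3: (146, 7)  from 1·(125,6) + (21,1)
→ (146, 7).  Check: 146²=21316, 435·7²=21315, difference 1.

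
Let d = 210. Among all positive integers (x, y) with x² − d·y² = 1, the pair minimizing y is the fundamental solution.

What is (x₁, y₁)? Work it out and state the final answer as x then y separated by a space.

29 2

[14; 2,28] for √210; ℓ=2 ⇒ convergent index 1
i=0: a=14 ⇒ p=14, q=1
i=1: a=2 ⇒ p=29, q=2
fundamental: x₁=29, y₁=2  (since 841 − 210·4 = 1)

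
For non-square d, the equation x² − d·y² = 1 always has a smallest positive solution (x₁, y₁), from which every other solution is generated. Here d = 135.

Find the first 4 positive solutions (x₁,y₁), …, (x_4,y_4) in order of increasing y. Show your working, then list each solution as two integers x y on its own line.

244 21
119071 10248
58106404 5001003
28355806081 2440479216

√135 → a₀=11, period (1,1,1,1,1,1,1,22); ℓ=8 even so k=7
step 0: (11, 1)  from 11·(1,0) + (0,1)
step 1: (12, 1)  from 1·(11,1) + (1,0)
step 2: (23, 2)  from 1·(12,1) + (11,1)
step 3: (35, 3)  from 1·(23,2) + (12,1)
…
step 6: (151, 13)  from 1·(93,8) + (58,5)
step 7: (244, 21)  from 1·(151,13) + (93,8)
→ (244, 21).  Check: 244²=59536, 135·21²=59535, difference 1.
k=2:  x_2 = 244·244+135·21·21 = 119071,  y_2 = 244·21+21·244 = 10248
k=3:  x_3 = 244·119071+135·21·10248 = 58106404,  y_3 = 244·10248+21·119071 = 5001003
k=4:  x_4 = 244·58106404+135·21·5001003 = 28355806081,  y_4 = 244·5001003+21·58106404 = 2440479216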